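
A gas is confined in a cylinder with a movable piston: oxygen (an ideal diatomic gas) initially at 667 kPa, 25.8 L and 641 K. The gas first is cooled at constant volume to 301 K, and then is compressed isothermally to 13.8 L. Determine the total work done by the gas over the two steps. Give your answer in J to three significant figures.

W_total ≈ -5060 J

Step 1 (isochoric): W = 0 (constant volume).
After step 1: P = 313.2 kPa (V unchanged).
Step 2 (isothermal): W = P₁V₁ ln(V₂/V₁) = (8081) ln(13.8/25.8) = -5056 J.
W_total = 0 − 5056 = -5056 J.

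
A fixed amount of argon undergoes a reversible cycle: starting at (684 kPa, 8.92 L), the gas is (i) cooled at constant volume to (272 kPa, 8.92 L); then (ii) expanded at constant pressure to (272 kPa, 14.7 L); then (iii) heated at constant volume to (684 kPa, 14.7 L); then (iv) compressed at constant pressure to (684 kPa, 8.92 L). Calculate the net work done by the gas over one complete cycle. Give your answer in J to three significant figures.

W_net ≈ -2380 J

Constant-volume legs do no work.
W(ii) = (272)(14.7 − 8.92) = 1572 J; W(iv) = (684)(8.92 − 14.7) = -3954 J.
W_net = 1572 − 3954 = -2381 J (the counter-clockwise enclosed area).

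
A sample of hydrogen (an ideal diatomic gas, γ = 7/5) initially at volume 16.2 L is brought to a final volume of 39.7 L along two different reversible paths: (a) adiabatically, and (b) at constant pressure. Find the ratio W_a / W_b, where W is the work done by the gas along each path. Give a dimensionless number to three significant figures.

W_a / W_b ≈ 0.519

Path (a) adiabatic: W = P₁V₁(1 − (V₁/V₂)^(γ−1))/(γ−1) → W_a/(P₁V₁) = 0.7533.
Path (b) isobaric: W = P₁(V₂ − V₁) → W_b/(P₁V₁) = 1.451.
W_a / W_b = 0.7533 / 1.451 = 0.5193.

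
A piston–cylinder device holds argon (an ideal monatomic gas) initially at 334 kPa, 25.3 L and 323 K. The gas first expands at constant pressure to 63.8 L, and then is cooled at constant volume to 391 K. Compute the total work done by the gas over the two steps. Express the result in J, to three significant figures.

W_total ≈ 12900 J

Step 1 (isobaric): W = PΔV = (334 kPa)(63.8 − 25.3 L) = 12859 J.
Step 2 (isochoric): W = 0 (constant volume).
W_total = 12859 + 0 = 12859 J.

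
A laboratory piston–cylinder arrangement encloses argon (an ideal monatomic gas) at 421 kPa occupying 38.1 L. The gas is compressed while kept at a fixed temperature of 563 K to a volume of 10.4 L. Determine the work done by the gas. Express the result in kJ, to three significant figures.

W ≈ -20.8 kJ

Isothermal: W = nRT ln(V₂/V₁) = P₁V₁ ln(V₂/V₁).
P₁V₁ = (421 kPa)(38.1 L) = 16040 J.
W = 16040 × ln(10.4/38.1) = 16040 × -1.298
W_by_gas = -20827 J.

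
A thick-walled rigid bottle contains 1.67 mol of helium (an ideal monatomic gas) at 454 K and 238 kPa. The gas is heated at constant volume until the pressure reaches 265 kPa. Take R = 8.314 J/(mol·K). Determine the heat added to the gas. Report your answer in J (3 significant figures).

Constant volume ⇒ W = 0, so Q = ΔU = nCᵥΔT with Cᵥ = 3R/2 = 12.47 J/(mol·K).
At constant V, T₂/T₁ = P₂/P₁ ⇒ ΔT = T₁(P₂/P₁ − 1) = 454·(265/238 − 1) = 51.5 K.
ΔU = (1.67)(12.47)(51.5) = 1073 J.

Q ≈ 1070 J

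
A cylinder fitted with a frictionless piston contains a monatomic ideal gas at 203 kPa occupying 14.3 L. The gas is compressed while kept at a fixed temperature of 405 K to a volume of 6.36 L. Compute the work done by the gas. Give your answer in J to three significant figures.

W ≈ -2350 J

Isothermal: W = nRT ln(V₂/V₁) = P₁V₁ ln(V₂/V₁).
P₁V₁ = (203 kPa)(14.3 L) = 2903 J.
W = 2903 × ln(6.36/14.3) = 2903 × -0.8102
W_by_gas = -2352 J.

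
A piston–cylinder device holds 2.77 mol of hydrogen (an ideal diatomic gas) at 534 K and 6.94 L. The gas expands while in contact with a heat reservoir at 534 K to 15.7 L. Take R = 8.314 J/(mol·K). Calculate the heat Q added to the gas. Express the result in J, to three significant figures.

Isothermal ⇒ ΔU = 0, so Q = W = nRT ln(V₂/V₁).
Q = (2.77)(8.314)(534) ln(15.7/6.94) = 12298 × 0.8164 = 10040 J.

Q ≈ 10000 J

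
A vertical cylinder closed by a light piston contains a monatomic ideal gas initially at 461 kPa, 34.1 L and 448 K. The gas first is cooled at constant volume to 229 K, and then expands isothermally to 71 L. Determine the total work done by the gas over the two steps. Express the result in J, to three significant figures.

W_total ≈ 5890 J

Step 1 (isochoric): W = 0 (constant volume).
After step 1: P = 235.6 kPa (V unchanged).
Step 2 (isothermal): W = P₁V₁ ln(V₂/V₁) = (8035) ln(71/34.1) = 5893 J.
W_total = 0 + 5893 = 5893 J.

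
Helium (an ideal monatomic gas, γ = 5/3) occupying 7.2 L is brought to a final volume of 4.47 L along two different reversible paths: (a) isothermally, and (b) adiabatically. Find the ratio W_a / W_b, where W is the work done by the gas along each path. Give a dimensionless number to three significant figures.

Path (a) isothermal: W = P₁V₁ ln(V₂/V₁) → W_a/(P₁V₁) = -0.4767.
Path (b) adiabatic: W = P₁V₁(1 − (V₁/V₂)^(γ−1))/(γ−1) → W_b/(P₁V₁) = -0.5611.
W_a / W_b = -0.4767 / -0.5611 = 0.8495.

W_a / W_b ≈ 0.850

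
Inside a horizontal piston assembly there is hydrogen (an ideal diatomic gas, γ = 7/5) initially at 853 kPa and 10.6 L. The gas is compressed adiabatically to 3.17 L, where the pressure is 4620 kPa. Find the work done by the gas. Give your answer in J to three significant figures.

W ≈ -14000 J

Adiabatic: W = (P₁V₁ − P₂V₂)/(γ − 1) with γ = 7/5.
P₁V₁ = 9042 J, P₂V₂ = 14645 J.
W = (9042 − 14645) / 0.4 = -14009 J.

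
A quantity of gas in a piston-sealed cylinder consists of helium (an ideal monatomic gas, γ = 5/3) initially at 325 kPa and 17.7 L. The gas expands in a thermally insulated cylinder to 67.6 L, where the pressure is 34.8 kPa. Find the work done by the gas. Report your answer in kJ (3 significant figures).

Adiabatic: W = (P₁V₁ − P₂V₂)/(γ − 1) with γ = 5/3.
P₁V₁ = 5752 J, P₂V₂ = 2352 J.
W = (5752 − 2352) / 0.6667 = 5100 J.

W ≈ 5.10 kJ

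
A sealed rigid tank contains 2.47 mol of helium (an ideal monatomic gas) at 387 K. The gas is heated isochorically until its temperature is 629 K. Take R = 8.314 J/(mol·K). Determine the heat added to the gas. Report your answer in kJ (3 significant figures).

Q ≈ 7.45 kJ

Constant volume ⇒ W = 0, so Q = ΔU = nCᵥΔT with Cᵥ = 3R/2 = 12.47 J/(mol·K).
ΔU = (2.47)(12.47)(629 − 387) = 7454 J.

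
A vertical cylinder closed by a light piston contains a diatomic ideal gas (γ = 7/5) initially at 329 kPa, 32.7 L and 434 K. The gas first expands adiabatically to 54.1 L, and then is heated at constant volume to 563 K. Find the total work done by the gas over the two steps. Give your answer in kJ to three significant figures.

W_total ≈ 4.91 kJ

Step 1 (adiabatic): W = (P₁V₁ − P₂V₂)/(γ−1) = (10758 − 8796)/0.4 = 4906 J.
Step 2 (isochoric): W = 0 (constant volume).
W_total = 4906 + 0 = 4906 J.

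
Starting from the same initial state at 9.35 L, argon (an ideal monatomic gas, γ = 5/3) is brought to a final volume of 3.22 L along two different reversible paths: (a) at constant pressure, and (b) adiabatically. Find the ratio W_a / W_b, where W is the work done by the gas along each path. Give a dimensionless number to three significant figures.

Path (a) isobaric: W = P₁(V₂ − V₁) → W_a/(P₁V₁) = -0.6556.
Path (b) adiabatic: W = P₁V₁(1 − (V₁/V₂)^(γ−1))/(γ−1) → W_b/(P₁V₁) = -1.553.
W_a / W_b = -0.6556 / -1.553 = 0.4222.

W_a / W_b ≈ 0.422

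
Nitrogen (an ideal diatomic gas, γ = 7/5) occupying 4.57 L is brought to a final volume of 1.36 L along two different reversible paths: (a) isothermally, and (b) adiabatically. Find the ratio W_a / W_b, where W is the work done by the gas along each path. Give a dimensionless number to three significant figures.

Path (a) isothermal: W = P₁V₁ ln(V₂/V₁) → W_a/(P₁V₁) = -1.212.
Path (b) adiabatic: W = P₁V₁(1 − (V₁/V₂)^(γ−1))/(γ−1) → W_b/(P₁V₁) = -1.56.
W_a / W_b = -1.212 / -1.56 = 0.7771.

W_a / W_b ≈ 0.777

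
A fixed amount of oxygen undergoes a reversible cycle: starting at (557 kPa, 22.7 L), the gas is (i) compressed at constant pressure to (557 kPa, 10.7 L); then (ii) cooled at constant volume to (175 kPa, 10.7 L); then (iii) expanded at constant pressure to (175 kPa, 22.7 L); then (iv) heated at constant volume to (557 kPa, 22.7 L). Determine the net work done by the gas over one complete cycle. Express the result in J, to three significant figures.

W_net ≈ -4580 J

Constant-volume legs do no work.
W(i) = (557)(10.7 − 22.7) = -6684 J; W(iii) = (175)(22.7 − 10.7) = 2100 J.
W_net = -6684 + 2100 = -4584 J (the counter-clockwise enclosed area).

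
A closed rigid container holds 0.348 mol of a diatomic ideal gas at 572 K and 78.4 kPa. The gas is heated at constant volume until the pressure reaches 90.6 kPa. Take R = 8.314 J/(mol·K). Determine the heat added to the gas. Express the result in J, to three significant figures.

Q ≈ 644 J

Constant volume ⇒ W = 0, so Q = ΔU = nCᵥΔT with Cᵥ = 5R/2 = 20.79 J/(mol·K).
At constant V, T₂/T₁ = P₂/P₁ ⇒ ΔT = T₁(P₂/P₁ − 1) = 572·(90.6/78.4 − 1) = 89.01 K.
ΔU = (0.348)(20.79)(89.01) = 643.8 J.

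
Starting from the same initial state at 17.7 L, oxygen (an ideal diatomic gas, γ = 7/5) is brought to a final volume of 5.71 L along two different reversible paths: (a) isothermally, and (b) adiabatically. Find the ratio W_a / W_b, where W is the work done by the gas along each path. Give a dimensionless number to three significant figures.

W_a / W_b ≈ 0.791

Path (a) isothermal: W = P₁V₁ ln(V₂/V₁) → W_a/(P₁V₁) = -1.131.
Path (b) adiabatic: W = P₁V₁(1 − (V₁/V₂)^(γ−1))/(γ−1) → W_b/(P₁V₁) = -1.431.
W_a / W_b = -1.131 / -1.431 = 0.7907.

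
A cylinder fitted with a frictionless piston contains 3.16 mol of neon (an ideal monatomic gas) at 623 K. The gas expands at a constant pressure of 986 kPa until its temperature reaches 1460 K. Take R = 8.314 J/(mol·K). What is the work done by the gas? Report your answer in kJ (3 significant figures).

Isobaric: W = P ΔV = nR ΔT.
W = (3.16)(8.314)(1460 − 623) = 21990 J.

W ≈ 22.0 kJ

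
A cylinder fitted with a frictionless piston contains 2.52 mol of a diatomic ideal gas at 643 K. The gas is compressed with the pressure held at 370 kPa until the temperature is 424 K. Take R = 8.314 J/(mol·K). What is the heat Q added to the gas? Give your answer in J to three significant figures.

Q ≈ -16100 J

Isobaric: W = nRΔT = (2.52)(8.314)(-219) = -4588 J.
ΔU = nCᵥΔT with Cᵥ = 5R/2: ΔU = (2.52)(20.79)(-219) = -11471 J.
Q = ΔU + W = -11471 − 4588 = -16059 J.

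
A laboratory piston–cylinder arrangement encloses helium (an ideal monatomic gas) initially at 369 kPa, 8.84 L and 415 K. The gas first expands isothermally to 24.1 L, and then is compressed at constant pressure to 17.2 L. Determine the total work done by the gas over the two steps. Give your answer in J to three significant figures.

W_total ≈ 2340 J

Step 1 (isothermal): W = P₁V₁ ln(V₂/V₁) = (3262) ln(24.1/8.84) = 3272 J.
After step 1: P = 135.4 kPa, V = 24.1 L, T = 415 K.
Step 2 (isobaric): W = PΔV = (135.4 kPa)(17.2 − 24.1 L) = -933.9 J.
W_total = 3272 − 933.9 = 2338 J.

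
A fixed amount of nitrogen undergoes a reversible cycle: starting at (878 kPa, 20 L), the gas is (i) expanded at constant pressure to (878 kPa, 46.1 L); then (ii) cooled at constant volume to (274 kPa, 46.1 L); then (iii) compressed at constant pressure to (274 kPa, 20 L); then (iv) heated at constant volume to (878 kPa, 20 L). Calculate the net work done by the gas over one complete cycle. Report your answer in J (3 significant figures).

Constant-volume legs do no work.
W(i) = (878)(46.1 − 20) = 22916 J; W(iii) = (274)(20 − 46.1) = -7151 J.
W_net = 22916 − 7151 = 15764 J (the clockwise enclosed area).

W_net ≈ 15800 J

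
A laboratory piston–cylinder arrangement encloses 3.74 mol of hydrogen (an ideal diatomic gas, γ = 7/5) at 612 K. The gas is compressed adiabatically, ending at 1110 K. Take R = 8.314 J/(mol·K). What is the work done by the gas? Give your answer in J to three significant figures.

Adiabatic ⇒ Q = 0, so W_by = −ΔU = nCᵥ(T₁ − T₂).
Cᵥ = 5R/2 = 20.79 J/(mol·K).
W = (3.74)(20.79)(612 − 1110) = -38712 J.

W ≈ -38700 J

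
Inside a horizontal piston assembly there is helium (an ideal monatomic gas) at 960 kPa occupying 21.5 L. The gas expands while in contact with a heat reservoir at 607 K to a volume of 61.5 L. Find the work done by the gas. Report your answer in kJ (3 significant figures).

W ≈ 21.7 kJ

Isothermal: W = nRT ln(V₂/V₁) = P₁V₁ ln(V₂/V₁).
P₁V₁ = (960 kPa)(21.5 L) = 20640 J.
W = 20640 × ln(61.5/21.5) = 20640 × 1.051
W_by_gas = 21692 J.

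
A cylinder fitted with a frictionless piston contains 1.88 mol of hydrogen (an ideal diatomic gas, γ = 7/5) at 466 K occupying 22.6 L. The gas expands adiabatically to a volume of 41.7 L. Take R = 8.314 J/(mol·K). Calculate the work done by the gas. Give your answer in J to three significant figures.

Adiabatic: TV^(γ−1) = const with γ = 7/5.
T₂ = T₁ (V₁/V₂)^(γ−1) = 466 × (22.6/41.7)^0.4 = 466 × 0.7827 = 364.7 K.
W_by = nCᵥ(T₁ − T₂) = (1.88)(20.79)(466 − 364.7) = 3957 J.

W ≈ 3960 J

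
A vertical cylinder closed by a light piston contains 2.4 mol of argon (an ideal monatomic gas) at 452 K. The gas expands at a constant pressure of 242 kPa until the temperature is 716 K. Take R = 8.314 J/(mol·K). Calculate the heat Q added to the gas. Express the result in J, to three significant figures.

Isobaric: W = nRΔT = (2.4)(8.314)(264) = 5268 J.
ΔU = nCᵥΔT with Cᵥ = 3R/2: ΔU = (2.4)(12.47)(264) = 7902 J.
Q = ΔU + W = 7902 + 5268 = 13169 J.

Q ≈ 13200 J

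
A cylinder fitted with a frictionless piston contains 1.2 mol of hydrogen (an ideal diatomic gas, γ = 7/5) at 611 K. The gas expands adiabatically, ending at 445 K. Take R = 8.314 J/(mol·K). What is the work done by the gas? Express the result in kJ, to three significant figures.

W ≈ 4.14 kJ

Adiabatic ⇒ Q = 0, so W_by = −ΔU = nCᵥ(T₁ − T₂).
Cᵥ = 5R/2 = 20.79 J/(mol·K).
W = (1.2)(20.79)(611 − 445) = 4140 J.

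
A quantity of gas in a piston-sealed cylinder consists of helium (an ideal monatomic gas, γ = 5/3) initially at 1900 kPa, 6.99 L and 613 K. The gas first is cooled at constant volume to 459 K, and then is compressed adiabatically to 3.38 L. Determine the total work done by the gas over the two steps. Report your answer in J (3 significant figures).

Step 1 (isochoric): W = 0 (constant volume).
After step 1: P = 1423 kPa (V unchanged).
Step 2 (adiabatic): W = (P₁V₁ − P₂V₂)/(γ−1) = (9945 − 16142)/0.667 = -9296 J.
W_total = 0 − 9296 = -9296 J.

W_total ≈ -9300 J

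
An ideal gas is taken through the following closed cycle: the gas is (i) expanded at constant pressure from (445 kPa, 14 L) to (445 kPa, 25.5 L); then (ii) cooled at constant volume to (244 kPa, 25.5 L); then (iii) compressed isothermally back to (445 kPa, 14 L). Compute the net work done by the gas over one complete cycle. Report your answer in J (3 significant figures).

Leg (i): W = PΔV = (445)(25.5 − 14) = 5118 J.
Leg (ii): W = 0.
Leg (iii): W = PᵢVᵢ ln(V_f/Vᵢ) = (6222) ln(14/25.5) = -3731 J.
W_net = 5118 − 3731 = 1387 J.

W_net ≈ 1390 J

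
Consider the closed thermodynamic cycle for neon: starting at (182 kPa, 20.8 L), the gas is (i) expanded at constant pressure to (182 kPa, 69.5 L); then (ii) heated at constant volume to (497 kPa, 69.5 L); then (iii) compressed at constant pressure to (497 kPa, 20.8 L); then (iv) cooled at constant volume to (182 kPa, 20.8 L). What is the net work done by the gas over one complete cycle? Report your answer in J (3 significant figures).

Constant-volume legs do no work.
W(i) = (182)(69.5 − 20.8) = 8863 J; W(iii) = (497)(20.8 − 69.5) = -24204 J.
W_net = 8863 − 24204 = -15341 J (the counter-clockwise enclosed area).

W_net ≈ -15300 J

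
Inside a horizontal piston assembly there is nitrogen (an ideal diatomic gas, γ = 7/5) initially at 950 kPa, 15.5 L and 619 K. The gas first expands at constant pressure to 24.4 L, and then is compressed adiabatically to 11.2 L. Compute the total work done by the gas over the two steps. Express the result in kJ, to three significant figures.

W_total ≈ -12.7 kJ

Step 1 (isobaric): W = PΔV = (950 kPa)(24.4 − 15.5 L) = 8455 J.
After step 1: P = 950 kPa, V = 24.4 L, T = 974.4 K.
Step 2 (adiabatic): W = (P₁V₁ − P₂V₂)/(γ−1) = (23180 − 31651)/0.4 = -21177 J.
W_total = 8455 − 21177 = -12722 J.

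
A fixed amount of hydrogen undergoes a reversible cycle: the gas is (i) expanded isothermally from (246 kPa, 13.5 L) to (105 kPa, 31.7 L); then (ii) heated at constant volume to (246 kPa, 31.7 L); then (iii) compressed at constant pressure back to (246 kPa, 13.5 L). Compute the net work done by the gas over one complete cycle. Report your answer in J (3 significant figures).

Leg (i): W = PᵢVᵢ ln(V_f/Vᵢ) = (3321) ln(31.7/13.5) = 2835 J.
Leg (ii): W = 0.
Leg (iii): W = PΔV = (246)(13.5 − 31.7) = -4477 J.
W_net = 2835 − 4477 = -1642 J.

W_net ≈ -1640 J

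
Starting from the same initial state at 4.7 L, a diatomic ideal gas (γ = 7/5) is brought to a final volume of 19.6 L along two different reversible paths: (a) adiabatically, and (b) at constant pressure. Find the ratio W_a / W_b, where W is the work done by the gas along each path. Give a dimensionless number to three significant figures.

Path (a) adiabatic: W = P₁V₁(1 − (V₁/V₂)^(γ−1))/(γ−1) → W_a/(P₁V₁) = 1.088.
Path (b) isobaric: W = P₁(V₂ − V₁) → W_b/(P₁V₁) = 3.17.
W_a / W_b = 1.088 / 3.17 = 0.3432.

W_a / W_b ≈ 0.343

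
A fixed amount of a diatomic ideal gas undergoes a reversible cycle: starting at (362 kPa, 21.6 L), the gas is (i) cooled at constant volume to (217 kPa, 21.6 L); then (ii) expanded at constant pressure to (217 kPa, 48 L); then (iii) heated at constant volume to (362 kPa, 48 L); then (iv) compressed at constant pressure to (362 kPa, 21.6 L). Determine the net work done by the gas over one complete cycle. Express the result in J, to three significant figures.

W_net ≈ -3830 J

Constant-volume legs do no work.
W(ii) = (217)(48 − 21.6) = 5729 J; W(iv) = (362)(21.6 − 48) = -9557 J.
W_net = 5729 − 9557 = -3828 J (the counter-clockwise enclosed area).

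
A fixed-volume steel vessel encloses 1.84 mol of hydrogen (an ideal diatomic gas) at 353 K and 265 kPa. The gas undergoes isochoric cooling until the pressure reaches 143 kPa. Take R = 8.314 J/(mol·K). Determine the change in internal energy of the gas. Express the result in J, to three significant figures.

Constant volume ⇒ W = 0, so Q = ΔU = nCᵥΔT with Cᵥ = 5R/2 = 20.79 J/(mol·K).
At constant V, T₂/T₁ = P₂/P₁ ⇒ ΔT = T₁(P₂/P₁ − 1) = 353·(143/265 − 1) = -162.5 K.
ΔU = (1.84)(20.79)(-162.5) = -6215 J.

ΔU ≈ -6220 J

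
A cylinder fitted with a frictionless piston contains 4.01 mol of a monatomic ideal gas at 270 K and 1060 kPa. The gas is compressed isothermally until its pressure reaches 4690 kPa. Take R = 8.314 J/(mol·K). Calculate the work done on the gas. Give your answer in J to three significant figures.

Isothermal process: W = nRT ln(V₂/V₁) = nRT ln(P₁/P₂).
W = (4.01)(8.314)(270) × ln(1060/4690)
  = 9002 × ln(0.226) = 9002 × -1.487
W_by_gas = -13387 J; work on gas = −W_by = 13387 J.

W ≈ 13400 J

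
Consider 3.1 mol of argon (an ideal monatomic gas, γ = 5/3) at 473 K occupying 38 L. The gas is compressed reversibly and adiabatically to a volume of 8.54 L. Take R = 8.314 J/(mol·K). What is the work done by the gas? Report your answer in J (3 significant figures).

Adiabatic: TV^(γ−1) = const with γ = 5/3.
T₂ = T₁ (V₁/V₂)^(γ−1) = 473 × (38/8.54)^0.667 = 473 × 2.705 = 1280 K.
W_by = nCᵥ(T₁ − T₂) = (3.1)(12.47)(473 − 1280) = -31184 J.

W ≈ -31200 J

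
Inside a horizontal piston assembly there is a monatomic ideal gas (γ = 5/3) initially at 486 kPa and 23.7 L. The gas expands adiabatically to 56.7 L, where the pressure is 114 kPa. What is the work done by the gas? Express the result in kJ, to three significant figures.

Adiabatic: W = (P₁V₁ − P₂V₂)/(γ − 1) with γ = 5/3.
P₁V₁ = 11518 J, P₂V₂ = 6464 J.
W = (11518 − 6464) / 0.6667 = 7582 J.

W ≈ 7.58 kJ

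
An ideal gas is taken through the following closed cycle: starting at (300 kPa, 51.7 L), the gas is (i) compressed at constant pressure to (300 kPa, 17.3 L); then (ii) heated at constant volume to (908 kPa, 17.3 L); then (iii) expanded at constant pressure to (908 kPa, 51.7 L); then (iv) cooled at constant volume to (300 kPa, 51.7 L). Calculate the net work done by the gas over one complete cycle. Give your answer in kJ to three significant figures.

Constant-volume legs do no work.
W(i) = (300)(17.3 − 51.7) = -10320 J; W(iii) = (908)(51.7 − 17.3) = 31235 J.
W_net = -10320 + 31235 = 20915 J (the clockwise enclosed area).

W_net ≈ 20.9 kJ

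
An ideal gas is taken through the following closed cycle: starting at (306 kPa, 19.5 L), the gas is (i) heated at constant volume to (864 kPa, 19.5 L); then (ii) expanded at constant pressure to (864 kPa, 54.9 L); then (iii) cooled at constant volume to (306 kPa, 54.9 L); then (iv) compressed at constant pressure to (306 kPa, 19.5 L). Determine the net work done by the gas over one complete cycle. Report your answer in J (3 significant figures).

Constant-volume legs do no work.
W(ii) = (864)(54.9 − 19.5) = 30586 J; W(iv) = (306)(19.5 − 54.9) = -10832 J.
W_net = 30586 − 10832 = 19753 J (the clockwise enclosed area).

W_net ≈ 19800 J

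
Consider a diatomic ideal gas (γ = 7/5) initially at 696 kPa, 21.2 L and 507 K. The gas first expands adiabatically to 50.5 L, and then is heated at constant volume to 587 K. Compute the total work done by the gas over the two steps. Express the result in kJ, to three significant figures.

W_total ≈ 10.8 kJ

Step 1 (adiabatic): W = (P₁V₁ − P₂V₂)/(γ−1) = (14755 − 10427)/0.4 = 10820 J.
Step 2 (isochoric): W = 0 (constant volume).
W_total = 10820 + 0 = 10820 J.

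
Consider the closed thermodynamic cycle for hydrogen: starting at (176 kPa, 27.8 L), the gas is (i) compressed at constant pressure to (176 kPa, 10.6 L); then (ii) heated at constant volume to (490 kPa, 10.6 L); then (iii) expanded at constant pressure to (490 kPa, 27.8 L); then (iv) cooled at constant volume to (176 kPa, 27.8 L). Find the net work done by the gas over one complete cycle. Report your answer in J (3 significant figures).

Constant-volume legs do no work.
W(i) = (176)(10.6 − 27.8) = -3027 J; W(iii) = (490)(27.8 − 10.6) = 8428 J.
W_net = -3027 + 8428 = 5401 J (the clockwise enclosed area).

W_net ≈ 5400 J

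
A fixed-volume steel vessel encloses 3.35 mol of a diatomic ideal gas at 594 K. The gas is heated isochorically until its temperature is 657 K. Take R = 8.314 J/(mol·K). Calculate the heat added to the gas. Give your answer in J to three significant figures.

Constant volume ⇒ W = 0, so Q = ΔU = nCᵥΔT with Cᵥ = 5R/2 = 20.79 J/(mol·K).
ΔU = (3.35)(20.79)(657 − 594) = 4387 J.

Q ≈ 4390 J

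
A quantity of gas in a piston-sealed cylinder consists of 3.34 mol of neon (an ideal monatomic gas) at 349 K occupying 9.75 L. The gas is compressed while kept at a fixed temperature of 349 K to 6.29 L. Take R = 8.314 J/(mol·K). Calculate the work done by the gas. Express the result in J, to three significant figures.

W ≈ -4250 J

Isothermal: W = nRT ln(V₂/V₁).
W = (3.34)(8.314)(349) × ln(6.29/9.75)
  = 9691 × -0.4383
W_by_gas = -4248 J.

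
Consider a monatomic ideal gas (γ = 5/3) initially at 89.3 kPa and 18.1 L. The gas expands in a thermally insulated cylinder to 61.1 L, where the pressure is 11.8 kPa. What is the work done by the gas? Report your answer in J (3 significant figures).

Adiabatic: W = (P₁V₁ − P₂V₂)/(γ − 1) with γ = 5/3.
P₁V₁ = 1616 J, P₂V₂ = 721 J.
W = (1616 − 721) / 0.6667 = 1343 J.

W ≈ 1340 J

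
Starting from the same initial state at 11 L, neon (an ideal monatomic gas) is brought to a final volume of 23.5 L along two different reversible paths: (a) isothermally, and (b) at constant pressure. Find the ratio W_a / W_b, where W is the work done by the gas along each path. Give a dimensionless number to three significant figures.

Path (a) isothermal: W = P₁V₁ ln(V₂/V₁) → W_a/(P₁V₁) = 0.7591.
Path (b) isobaric: W = P₁(V₂ − V₁) → W_b/(P₁V₁) = 1.136.
W_a / W_b = 0.7591 / 1.136 = 0.668.

W_a / W_b ≈ 0.668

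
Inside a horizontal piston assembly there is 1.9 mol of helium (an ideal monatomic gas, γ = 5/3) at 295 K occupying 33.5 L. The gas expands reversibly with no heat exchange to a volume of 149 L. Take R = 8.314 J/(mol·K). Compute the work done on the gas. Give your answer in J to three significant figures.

Adiabatic: TV^(γ−1) = const with γ = 5/3.
T₂ = T₁ (V₁/V₂)^(γ−1) = 295 × (33.5/149)^0.667 = 295 × 0.3697 = 109.1 K.
W_by = nCᵥ(T₁ − T₂) = (1.9)(12.47)(295 − 109.1) = 4405 J.
Work on gas = −W_by = -4405 J.

W ≈ -4410 J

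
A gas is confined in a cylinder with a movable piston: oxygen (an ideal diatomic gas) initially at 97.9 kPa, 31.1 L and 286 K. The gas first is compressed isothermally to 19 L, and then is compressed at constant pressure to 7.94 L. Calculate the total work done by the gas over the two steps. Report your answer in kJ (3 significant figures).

Step 1 (isothermal): W = P₁V₁ ln(V₂/V₁) = (3045) ln(19/31.1) = -1500 J.
After step 1: P = 160.2 kPa, V = 19 L, T = 286 K.
Step 2 (isobaric): W = PΔV = (160.2 kPa)(7.94 − 19 L) = -1772 J.
W_total = -1500 − 1772 = -3273 J.

W_total ≈ -3.27 kJ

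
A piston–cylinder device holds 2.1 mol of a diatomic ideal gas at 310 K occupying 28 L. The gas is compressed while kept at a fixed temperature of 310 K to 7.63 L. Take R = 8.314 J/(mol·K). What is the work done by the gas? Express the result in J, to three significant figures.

W ≈ -7040 J

Isothermal: W = nRT ln(V₂/V₁).
W = (2.1)(8.314)(310) × ln(7.63/28)
  = 5412 × -1.3
W_by_gas = -7037 J.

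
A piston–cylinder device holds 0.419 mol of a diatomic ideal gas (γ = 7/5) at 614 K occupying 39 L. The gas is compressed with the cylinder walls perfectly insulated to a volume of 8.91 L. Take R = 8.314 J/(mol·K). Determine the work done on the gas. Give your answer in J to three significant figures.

Adiabatic: TV^(γ−1) = const with γ = 7/5.
T₂ = T₁ (V₁/V₂)^(γ−1) = 614 × (39/8.91)^0.4 = 614 × 1.805 = 1108 K.
W_by = nCᵥ(T₁ − T₂) = (0.419)(20.79)(614 − 1108) = -4305 J.
Work on gas = −W_by = 4305 J.

W ≈ 4300 J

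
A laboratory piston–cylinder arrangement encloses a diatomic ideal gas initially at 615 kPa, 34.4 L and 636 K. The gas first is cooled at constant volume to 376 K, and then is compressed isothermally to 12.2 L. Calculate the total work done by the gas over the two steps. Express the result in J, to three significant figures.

W_total ≈ -13000 J

Step 1 (isochoric): W = 0 (constant volume).
After step 1: P = 363.6 kPa (V unchanged).
Step 2 (isothermal): W = P₁V₁ ln(V₂/V₁) = (12507) ln(12.2/34.4) = -12965 J.
W_total = 0 − 12965 = -12965 J.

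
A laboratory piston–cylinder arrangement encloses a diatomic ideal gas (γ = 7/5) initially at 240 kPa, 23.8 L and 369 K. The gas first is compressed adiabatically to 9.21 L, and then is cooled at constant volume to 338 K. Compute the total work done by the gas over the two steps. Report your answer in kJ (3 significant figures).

W_total ≈ -6.60 kJ

Step 1 (adiabatic): W = (P₁V₁ − P₂V₂)/(γ−1) = (5712 − 8351)/0.4 = -6596 J.
Step 2 (isochoric): W = 0 (constant volume).
W_total = -6596 + 0 = -6596 J.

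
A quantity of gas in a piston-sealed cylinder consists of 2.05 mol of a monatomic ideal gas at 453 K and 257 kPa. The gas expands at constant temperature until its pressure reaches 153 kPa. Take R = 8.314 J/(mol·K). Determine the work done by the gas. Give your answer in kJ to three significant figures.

Isothermal process: W = nRT ln(V₂/V₁) = nRT ln(P₁/P₂).
W = (2.05)(8.314)(453) × ln(257/153)
  = 7721 × ln(1.68) = 7721 × 0.5186
W_by_gas = 4004 J.

W ≈ 4.00 kJ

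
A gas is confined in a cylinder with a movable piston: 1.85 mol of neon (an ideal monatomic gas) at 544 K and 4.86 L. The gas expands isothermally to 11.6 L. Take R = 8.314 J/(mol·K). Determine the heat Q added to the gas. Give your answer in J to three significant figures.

Q ≈ 7280 J

Isothermal ⇒ ΔU = 0, so Q = W = nRT ln(V₂/V₁).
Q = (1.85)(8.314)(544) ln(11.6/4.86) = 8367 × 0.87 = 7279 J.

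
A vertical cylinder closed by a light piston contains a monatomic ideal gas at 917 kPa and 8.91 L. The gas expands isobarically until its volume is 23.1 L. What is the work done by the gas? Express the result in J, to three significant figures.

Isobaric: W = P ΔV.
W = (917 kPa)(23.1 − 8.91 L) = (917)(14.19) = 13012 J.

W ≈ 13000 J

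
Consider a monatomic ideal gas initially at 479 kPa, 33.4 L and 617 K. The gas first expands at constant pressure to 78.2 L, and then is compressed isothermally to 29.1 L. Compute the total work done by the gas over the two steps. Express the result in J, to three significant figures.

Step 1 (isobaric): W = PΔV = (479 kPa)(78.2 − 33.4 L) = 21459 J.
After step 1: P = 479 kPa, V = 78.2 L, T = 1445 K.
Step 2 (isothermal): W = P₁V₁ ln(V₂/V₁) = (37458) ln(29.1/78.2) = -37028 J.
W_total = 21459 − 37028 = -15569 J.

W_total ≈ -15600 J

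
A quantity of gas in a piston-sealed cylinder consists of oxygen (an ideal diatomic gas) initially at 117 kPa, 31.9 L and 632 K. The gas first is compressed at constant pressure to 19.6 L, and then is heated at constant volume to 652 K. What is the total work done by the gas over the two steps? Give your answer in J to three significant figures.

W_total ≈ -1440 J

Step 1 (isobaric): W = PΔV = (117 kPa)(19.6 − 31.9 L) = -1439 J.
Step 2 (isochoric): W = 0 (constant volume).
W_total = -1439 + 0 = -1439 J.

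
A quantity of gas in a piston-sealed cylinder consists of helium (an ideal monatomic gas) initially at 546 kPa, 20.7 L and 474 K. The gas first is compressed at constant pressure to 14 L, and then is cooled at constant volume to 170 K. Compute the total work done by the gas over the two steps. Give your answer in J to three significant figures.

Step 1 (isobaric): W = PΔV = (546 kPa)(14 − 20.7 L) = -3658 J.
Step 2 (isochoric): W = 0 (constant volume).
W_total = -3658 + 0 = -3658 J.

W_total ≈ -3660 J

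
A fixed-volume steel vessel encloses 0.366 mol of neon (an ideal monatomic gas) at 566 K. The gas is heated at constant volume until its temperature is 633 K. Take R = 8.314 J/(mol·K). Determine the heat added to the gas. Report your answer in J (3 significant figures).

Constant volume ⇒ W = 0, so Q = ΔU = nCᵥΔT with Cᵥ = 3R/2 = 12.47 J/(mol·K).
ΔU = (0.366)(12.47)(633 − 566) = 305.8 J.

Q ≈ 306 J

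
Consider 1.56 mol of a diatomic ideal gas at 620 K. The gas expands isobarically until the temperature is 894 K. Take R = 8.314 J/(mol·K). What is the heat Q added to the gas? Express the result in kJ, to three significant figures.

Isobaric: W = nRΔT = (1.56)(8.314)(274) = 3554 J.
ΔU = nCᵥΔT with Cᵥ = 5R/2: ΔU = (1.56)(20.79)(274) = 8884 J.
Q = ΔU + W = 8884 + 3554 = 12438 J.

Q ≈ 12.4 kJ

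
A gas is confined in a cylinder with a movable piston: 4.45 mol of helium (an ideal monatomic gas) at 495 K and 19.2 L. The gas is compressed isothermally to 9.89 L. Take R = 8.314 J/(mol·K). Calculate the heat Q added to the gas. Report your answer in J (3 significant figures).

Q ≈ -12100 J

Isothermal ⇒ ΔU = 0, so Q = W = nRT ln(V₂/V₁).
Q = (4.45)(8.314)(495) ln(9.89/19.2) = 18314 × -0.6634 = -12149 J.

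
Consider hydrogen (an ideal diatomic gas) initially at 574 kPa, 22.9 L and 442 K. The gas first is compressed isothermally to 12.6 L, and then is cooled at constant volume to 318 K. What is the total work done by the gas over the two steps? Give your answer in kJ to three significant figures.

W_total ≈ -7.85 kJ

Step 1 (isothermal): W = P₁V₁ ln(V₂/V₁) = (13145) ln(12.6/22.9) = -7853 J.
Step 2 (isochoric): W = 0 (constant volume).
W_total = -7853 + 0 = -7853 J.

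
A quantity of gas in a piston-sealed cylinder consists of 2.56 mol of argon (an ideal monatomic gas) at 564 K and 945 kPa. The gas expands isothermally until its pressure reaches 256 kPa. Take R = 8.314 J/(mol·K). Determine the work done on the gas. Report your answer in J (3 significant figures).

W ≈ -15700 J

Isothermal process: W = nRT ln(V₂/V₁) = nRT ln(P₁/P₂).
W = (2.56)(8.314)(564) × ln(945/256)
  = 12004 × ln(3.691) = 12004 × 1.306
W_by_gas = 15677 J; work on gas = −W_by = -15677 J.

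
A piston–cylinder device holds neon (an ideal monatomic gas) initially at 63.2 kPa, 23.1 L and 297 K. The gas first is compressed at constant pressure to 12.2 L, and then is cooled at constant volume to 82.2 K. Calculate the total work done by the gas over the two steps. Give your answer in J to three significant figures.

W_total ≈ -689 J

Step 1 (isobaric): W = PΔV = (63.2 kPa)(12.2 − 23.1 L) = -688.9 J.
Step 2 (isochoric): W = 0 (constant volume).
W_total = -688.9 + 0 = -688.9 J.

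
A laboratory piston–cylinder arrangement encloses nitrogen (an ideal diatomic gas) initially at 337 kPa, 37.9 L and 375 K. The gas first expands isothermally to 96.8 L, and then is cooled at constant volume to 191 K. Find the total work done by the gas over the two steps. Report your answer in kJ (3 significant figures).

Step 1 (isothermal): W = P₁V₁ ln(V₂/V₁) = (12772) ln(96.8/37.9) = 11977 J.
Step 2 (isochoric): W = 0 (constant volume).
W_total = 11977 + 0 = 11977 J.

W_total ≈ 12.0 kJ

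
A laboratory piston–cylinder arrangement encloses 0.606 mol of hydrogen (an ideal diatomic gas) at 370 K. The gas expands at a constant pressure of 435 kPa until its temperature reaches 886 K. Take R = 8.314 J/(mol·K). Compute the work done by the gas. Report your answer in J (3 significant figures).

Isobaric: W = P ΔV = nR ΔT.
W = (0.606)(8.314)(886 − 370) = 2600 J.

W ≈ 2600 J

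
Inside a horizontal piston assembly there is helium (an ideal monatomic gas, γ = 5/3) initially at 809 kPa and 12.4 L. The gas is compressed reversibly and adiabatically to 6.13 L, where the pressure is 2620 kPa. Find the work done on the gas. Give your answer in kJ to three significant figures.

W ≈ 9.04 kJ

Adiabatic: W = (P₁V₁ − P₂V₂)/(γ − 1) with γ = 5/3.
P₁V₁ = 10032 J, P₂V₂ = 16061 J.
W = (10032 − 16061) / 0.6667 = -9043 J.
Work on gas = −W_by = 9043 J.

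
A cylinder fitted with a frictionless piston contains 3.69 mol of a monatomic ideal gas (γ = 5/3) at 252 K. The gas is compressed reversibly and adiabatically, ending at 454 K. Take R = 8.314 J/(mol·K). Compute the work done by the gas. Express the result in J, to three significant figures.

Adiabatic ⇒ Q = 0, so W_by = −ΔU = nCᵥ(T₁ − T₂).
Cᵥ = 3R/2 = 12.47 J/(mol·K).
W = (3.69)(12.47)(252 − 454) = -9296 J.

W ≈ -9300 J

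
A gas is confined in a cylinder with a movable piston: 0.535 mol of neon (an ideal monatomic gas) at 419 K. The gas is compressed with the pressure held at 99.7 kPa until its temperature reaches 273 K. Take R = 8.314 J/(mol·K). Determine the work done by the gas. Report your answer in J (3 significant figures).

Isobaric: W = P ΔV = nR ΔT.
W = (0.535)(8.314)(273 − 419) = -649.4 J.

W ≈ -649 J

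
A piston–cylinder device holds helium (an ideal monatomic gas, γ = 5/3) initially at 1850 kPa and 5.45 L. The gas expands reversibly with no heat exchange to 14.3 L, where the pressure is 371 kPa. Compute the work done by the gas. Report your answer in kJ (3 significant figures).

W ≈ 7.17 kJ

Adiabatic: W = (P₁V₁ − P₂V₂)/(γ − 1) with γ = 5/3.
P₁V₁ = 10082 J, P₂V₂ = 5305 J.
W = (10082 − 5305) / 0.6667 = 7166 J.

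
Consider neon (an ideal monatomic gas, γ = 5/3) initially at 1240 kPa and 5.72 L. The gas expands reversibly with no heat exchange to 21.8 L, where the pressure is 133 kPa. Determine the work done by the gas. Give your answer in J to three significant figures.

Adiabatic: W = (P₁V₁ − P₂V₂)/(γ − 1) with γ = 5/3.
P₁V₁ = 7093 J, P₂V₂ = 2899 J.
W = (7093 − 2899) / 0.6667 = 6290 J.

W ≈ 6290 J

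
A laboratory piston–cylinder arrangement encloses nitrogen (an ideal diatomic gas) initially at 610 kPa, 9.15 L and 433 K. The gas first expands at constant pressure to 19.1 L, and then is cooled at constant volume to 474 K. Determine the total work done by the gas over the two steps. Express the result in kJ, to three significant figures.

Step 1 (isobaric): W = PΔV = (610 kPa)(19.1 − 9.15 L) = 6070 J.
Step 2 (isochoric): W = 0 (constant volume).
W_total = 6070 + 0 = 6070 J.

W_total ≈ 6.07 kJ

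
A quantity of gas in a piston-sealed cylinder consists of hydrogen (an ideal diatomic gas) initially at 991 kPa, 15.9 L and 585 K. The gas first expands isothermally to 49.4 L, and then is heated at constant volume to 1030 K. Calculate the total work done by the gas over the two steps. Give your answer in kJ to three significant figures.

Step 1 (isothermal): W = P₁V₁ ln(V₂/V₁) = (15757) ln(49.4/15.9) = 17863 J.
Step 2 (isochoric): W = 0 (constant volume).
W_total = 17863 + 0 = 17863 J.

W_total ≈ 17.9 kJ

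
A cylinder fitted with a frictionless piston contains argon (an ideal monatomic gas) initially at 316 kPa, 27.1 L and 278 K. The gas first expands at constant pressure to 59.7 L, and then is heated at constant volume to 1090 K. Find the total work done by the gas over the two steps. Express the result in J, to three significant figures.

Step 1 (isobaric): W = PΔV = (316 kPa)(59.7 − 27.1 L) = 10302 J.
Step 2 (isochoric): W = 0 (constant volume).
W_total = 10302 + 0 = 10302 J.

W_total ≈ 10300 J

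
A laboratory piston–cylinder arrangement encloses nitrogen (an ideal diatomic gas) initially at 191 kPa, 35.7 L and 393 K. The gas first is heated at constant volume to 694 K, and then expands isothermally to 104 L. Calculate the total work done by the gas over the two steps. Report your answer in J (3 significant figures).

W_total ≈ 12900 J

Step 1 (isochoric): W = 0 (constant volume).
After step 1: P = 337.3 kPa (V unchanged).
Step 2 (isothermal): W = P₁V₁ ln(V₂/V₁) = (12041) ln(104/35.7) = 12875 J.
W_total = 0 + 12875 = 12875 J.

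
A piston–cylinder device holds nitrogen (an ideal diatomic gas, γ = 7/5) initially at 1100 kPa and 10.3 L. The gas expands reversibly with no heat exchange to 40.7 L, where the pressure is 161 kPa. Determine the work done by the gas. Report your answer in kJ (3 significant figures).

W ≈ 11.9 kJ

Adiabatic: W = (P₁V₁ − P₂V₂)/(γ − 1) with γ = 7/5.
P₁V₁ = 11330 J, P₂V₂ = 6553 J.
W = (11330 − 6553) / 0.4 = 11943 J.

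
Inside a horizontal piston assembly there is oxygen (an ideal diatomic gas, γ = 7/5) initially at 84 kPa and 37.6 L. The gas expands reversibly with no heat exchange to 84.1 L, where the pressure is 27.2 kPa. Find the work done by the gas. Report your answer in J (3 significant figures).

Adiabatic: W = (P₁V₁ − P₂V₂)/(γ − 1) with γ = 7/5.
P₁V₁ = 3158 J, P₂V₂ = 2288 J.
W = (3158 − 2288) / 0.4 = 2177 J.

W ≈ 2180 J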